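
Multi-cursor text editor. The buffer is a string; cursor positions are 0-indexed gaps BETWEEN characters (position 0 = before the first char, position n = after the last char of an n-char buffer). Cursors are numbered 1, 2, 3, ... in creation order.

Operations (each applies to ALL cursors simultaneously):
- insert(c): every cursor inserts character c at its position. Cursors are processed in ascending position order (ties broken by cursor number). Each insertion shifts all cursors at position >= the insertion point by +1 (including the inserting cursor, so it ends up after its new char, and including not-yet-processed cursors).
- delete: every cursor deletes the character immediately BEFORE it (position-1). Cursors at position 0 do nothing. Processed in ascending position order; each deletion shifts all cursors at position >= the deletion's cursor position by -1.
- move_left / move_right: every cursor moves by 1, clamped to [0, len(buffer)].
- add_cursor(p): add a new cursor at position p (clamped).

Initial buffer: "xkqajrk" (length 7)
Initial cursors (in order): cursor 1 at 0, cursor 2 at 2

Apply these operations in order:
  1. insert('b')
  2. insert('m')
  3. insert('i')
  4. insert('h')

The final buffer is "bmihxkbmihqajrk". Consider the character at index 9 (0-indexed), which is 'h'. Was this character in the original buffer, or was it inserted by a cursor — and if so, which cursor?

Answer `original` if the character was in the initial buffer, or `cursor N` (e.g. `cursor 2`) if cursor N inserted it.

Answer: cursor 2

Derivation:
After op 1 (insert('b')): buffer="bxkbqajrk" (len 9), cursors c1@1 c2@4, authorship 1..2.....
After op 2 (insert('m')): buffer="bmxkbmqajrk" (len 11), cursors c1@2 c2@6, authorship 11..22.....
After op 3 (insert('i')): buffer="bmixkbmiqajrk" (len 13), cursors c1@3 c2@8, authorship 111..222.....
After op 4 (insert('h')): buffer="bmihxkbmihqajrk" (len 15), cursors c1@4 c2@10, authorship 1111..2222.....
Authorship (.=original, N=cursor N): 1 1 1 1 . . 2 2 2 2 . . . . .
Index 9: author = 2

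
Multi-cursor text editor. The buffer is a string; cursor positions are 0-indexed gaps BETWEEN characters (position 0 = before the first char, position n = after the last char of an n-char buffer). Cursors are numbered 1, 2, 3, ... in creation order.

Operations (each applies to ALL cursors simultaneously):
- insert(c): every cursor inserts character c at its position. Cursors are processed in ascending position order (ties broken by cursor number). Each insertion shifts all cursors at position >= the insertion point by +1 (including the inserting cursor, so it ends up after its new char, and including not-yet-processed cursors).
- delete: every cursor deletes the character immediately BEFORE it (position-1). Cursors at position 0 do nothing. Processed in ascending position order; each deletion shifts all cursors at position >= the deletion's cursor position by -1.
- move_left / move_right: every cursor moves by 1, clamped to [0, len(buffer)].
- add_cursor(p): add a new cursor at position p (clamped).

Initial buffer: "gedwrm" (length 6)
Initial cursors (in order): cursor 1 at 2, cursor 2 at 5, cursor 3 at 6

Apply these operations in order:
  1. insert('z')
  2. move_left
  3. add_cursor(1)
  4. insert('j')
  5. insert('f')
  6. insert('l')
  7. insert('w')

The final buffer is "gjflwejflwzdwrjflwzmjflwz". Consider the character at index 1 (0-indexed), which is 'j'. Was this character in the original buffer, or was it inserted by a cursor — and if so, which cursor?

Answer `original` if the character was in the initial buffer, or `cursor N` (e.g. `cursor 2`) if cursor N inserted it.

Answer: cursor 4

Derivation:
After op 1 (insert('z')): buffer="gezdwrzmz" (len 9), cursors c1@3 c2@7 c3@9, authorship ..1...2.3
After op 2 (move_left): buffer="gezdwrzmz" (len 9), cursors c1@2 c2@6 c3@8, authorship ..1...2.3
After op 3 (add_cursor(1)): buffer="gezdwrzmz" (len 9), cursors c4@1 c1@2 c2@6 c3@8, authorship ..1...2.3
After op 4 (insert('j')): buffer="gjejzdwrjzmjz" (len 13), cursors c4@2 c1@4 c2@9 c3@12, authorship .4.11...22.33
After op 5 (insert('f')): buffer="gjfejfzdwrjfzmjfz" (len 17), cursors c4@3 c1@6 c2@12 c3@16, authorship .44.111...222.333
After op 6 (insert('l')): buffer="gjflejflzdwrjflzmjflz" (len 21), cursors c4@4 c1@8 c2@15 c3@20, authorship .444.1111...2222.3333
After op 7 (insert('w')): buffer="gjflwejflwzdwrjflwzmjflwz" (len 25), cursors c4@5 c1@10 c2@18 c3@24, authorship .4444.11111...22222.33333
Authorship (.=original, N=cursor N): . 4 4 4 4 . 1 1 1 1 1 . . . 2 2 2 2 2 . 3 3 3 3 3
Index 1: author = 4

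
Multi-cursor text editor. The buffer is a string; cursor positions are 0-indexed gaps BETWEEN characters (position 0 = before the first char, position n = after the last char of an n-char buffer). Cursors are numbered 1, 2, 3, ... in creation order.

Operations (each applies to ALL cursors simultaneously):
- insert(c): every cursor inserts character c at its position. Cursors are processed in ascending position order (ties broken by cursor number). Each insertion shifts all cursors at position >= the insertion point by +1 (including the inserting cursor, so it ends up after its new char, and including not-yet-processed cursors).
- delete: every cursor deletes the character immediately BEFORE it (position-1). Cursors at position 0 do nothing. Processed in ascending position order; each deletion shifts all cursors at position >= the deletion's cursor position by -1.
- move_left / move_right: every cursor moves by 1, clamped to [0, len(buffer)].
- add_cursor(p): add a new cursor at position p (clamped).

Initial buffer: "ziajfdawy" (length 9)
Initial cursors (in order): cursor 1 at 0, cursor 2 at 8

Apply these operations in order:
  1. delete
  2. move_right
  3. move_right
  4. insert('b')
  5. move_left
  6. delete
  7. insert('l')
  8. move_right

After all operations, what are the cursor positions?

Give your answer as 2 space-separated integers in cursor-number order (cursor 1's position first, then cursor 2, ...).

Answer: 3 10

Derivation:
After op 1 (delete): buffer="ziajfday" (len 8), cursors c1@0 c2@7, authorship ........
After op 2 (move_right): buffer="ziajfday" (len 8), cursors c1@1 c2@8, authorship ........
After op 3 (move_right): buffer="ziajfday" (len 8), cursors c1@2 c2@8, authorship ........
After op 4 (insert('b')): buffer="zibajfdayb" (len 10), cursors c1@3 c2@10, authorship ..1......2
After op 5 (move_left): buffer="zibajfdayb" (len 10), cursors c1@2 c2@9, authorship ..1......2
After op 6 (delete): buffer="zbajfdab" (len 8), cursors c1@1 c2@7, authorship .1.....2
After op 7 (insert('l')): buffer="zlbajfdalb" (len 10), cursors c1@2 c2@9, authorship .11.....22
After op 8 (move_right): buffer="zlbajfdalb" (len 10), cursors c1@3 c2@10, authorship .11.....22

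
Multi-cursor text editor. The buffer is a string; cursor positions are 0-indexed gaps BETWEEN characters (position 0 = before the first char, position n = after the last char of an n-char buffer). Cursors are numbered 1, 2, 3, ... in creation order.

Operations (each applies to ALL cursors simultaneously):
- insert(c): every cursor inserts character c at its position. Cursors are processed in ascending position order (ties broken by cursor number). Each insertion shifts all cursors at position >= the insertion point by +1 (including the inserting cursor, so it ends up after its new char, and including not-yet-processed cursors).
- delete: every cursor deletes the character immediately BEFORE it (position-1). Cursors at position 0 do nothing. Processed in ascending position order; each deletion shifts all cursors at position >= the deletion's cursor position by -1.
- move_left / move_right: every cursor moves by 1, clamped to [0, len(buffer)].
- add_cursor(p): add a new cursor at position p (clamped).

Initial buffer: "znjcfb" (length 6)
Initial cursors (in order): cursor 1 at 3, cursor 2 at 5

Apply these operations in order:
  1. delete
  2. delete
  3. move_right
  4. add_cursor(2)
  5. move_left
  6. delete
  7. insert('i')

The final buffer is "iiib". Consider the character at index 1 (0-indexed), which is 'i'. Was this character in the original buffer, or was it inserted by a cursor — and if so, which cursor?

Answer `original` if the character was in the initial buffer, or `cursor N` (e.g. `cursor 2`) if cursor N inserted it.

After op 1 (delete): buffer="zncb" (len 4), cursors c1@2 c2@3, authorship ....
After op 2 (delete): buffer="zb" (len 2), cursors c1@1 c2@1, authorship ..
After op 3 (move_right): buffer="zb" (len 2), cursors c1@2 c2@2, authorship ..
After op 4 (add_cursor(2)): buffer="zb" (len 2), cursors c1@2 c2@2 c3@2, authorship ..
After op 5 (move_left): buffer="zb" (len 2), cursors c1@1 c2@1 c3@1, authorship ..
After op 6 (delete): buffer="b" (len 1), cursors c1@0 c2@0 c3@0, authorship .
After op 7 (insert('i')): buffer="iiib" (len 4), cursors c1@3 c2@3 c3@3, authorship 123.
Authorship (.=original, N=cursor N): 1 2 3 .
Index 1: author = 2

Answer: cursor 2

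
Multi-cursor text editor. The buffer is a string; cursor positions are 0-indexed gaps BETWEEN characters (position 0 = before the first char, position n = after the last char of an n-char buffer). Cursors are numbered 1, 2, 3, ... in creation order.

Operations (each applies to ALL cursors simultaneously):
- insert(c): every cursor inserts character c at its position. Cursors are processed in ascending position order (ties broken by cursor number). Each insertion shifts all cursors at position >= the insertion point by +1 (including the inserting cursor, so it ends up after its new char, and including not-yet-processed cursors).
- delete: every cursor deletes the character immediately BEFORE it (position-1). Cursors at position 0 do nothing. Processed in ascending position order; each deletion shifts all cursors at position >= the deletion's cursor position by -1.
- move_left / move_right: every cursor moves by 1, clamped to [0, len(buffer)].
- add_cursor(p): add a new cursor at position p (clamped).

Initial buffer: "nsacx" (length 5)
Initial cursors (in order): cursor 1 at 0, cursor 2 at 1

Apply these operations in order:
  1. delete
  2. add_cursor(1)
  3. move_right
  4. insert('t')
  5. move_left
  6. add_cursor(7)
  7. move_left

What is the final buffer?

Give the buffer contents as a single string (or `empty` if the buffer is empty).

After op 1 (delete): buffer="sacx" (len 4), cursors c1@0 c2@0, authorship ....
After op 2 (add_cursor(1)): buffer="sacx" (len 4), cursors c1@0 c2@0 c3@1, authorship ....
After op 3 (move_right): buffer="sacx" (len 4), cursors c1@1 c2@1 c3@2, authorship ....
After op 4 (insert('t')): buffer="sttatcx" (len 7), cursors c1@3 c2@3 c3@5, authorship .12.3..
After op 5 (move_left): buffer="sttatcx" (len 7), cursors c1@2 c2@2 c3@4, authorship .12.3..
After op 6 (add_cursor(7)): buffer="sttatcx" (len 7), cursors c1@2 c2@2 c3@4 c4@7, authorship .12.3..
After op 7 (move_left): buffer="sttatcx" (len 7), cursors c1@1 c2@1 c3@3 c4@6, authorship .12.3..

Answer: sttatcx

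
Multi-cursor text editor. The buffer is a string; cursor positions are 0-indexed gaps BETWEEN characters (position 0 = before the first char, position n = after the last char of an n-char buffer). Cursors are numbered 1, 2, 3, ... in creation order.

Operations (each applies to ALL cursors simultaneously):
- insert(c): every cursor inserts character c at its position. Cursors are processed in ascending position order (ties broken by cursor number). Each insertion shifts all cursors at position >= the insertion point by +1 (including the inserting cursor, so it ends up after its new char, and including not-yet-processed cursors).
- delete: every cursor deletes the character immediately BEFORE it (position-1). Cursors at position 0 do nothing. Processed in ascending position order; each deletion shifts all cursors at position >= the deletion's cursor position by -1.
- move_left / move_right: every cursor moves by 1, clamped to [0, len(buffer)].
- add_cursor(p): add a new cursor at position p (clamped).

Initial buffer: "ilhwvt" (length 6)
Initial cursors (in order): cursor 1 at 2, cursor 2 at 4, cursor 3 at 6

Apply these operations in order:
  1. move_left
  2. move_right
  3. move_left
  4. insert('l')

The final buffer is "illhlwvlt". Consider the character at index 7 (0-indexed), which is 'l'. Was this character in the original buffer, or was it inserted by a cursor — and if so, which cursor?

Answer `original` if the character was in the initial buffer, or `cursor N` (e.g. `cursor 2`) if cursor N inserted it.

After op 1 (move_left): buffer="ilhwvt" (len 6), cursors c1@1 c2@3 c3@5, authorship ......
After op 2 (move_right): buffer="ilhwvt" (len 6), cursors c1@2 c2@4 c3@6, authorship ......
After op 3 (move_left): buffer="ilhwvt" (len 6), cursors c1@1 c2@3 c3@5, authorship ......
After op 4 (insert('l')): buffer="illhlwvlt" (len 9), cursors c1@2 c2@5 c3@8, authorship .1..2..3.
Authorship (.=original, N=cursor N): . 1 . . 2 . . 3 .
Index 7: author = 3

Answer: cursor 3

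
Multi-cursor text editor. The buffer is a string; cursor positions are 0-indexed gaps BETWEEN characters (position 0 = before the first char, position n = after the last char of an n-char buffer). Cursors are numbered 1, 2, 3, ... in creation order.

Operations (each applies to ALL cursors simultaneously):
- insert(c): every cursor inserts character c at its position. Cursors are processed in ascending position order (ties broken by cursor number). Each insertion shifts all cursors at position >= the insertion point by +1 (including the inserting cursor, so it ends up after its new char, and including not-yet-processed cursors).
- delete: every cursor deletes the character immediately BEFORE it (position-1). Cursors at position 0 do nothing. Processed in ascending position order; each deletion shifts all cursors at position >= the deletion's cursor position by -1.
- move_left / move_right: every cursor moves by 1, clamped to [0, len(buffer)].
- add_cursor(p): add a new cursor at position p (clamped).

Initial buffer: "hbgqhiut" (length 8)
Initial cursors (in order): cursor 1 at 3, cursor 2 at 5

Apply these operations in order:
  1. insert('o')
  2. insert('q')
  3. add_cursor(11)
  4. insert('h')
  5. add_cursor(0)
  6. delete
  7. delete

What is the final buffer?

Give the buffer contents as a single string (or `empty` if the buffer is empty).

After op 1 (insert('o')): buffer="hbgoqhoiut" (len 10), cursors c1@4 c2@7, authorship ...1..2...
After op 2 (insert('q')): buffer="hbgoqqhoqiut" (len 12), cursors c1@5 c2@9, authorship ...11..22...
After op 3 (add_cursor(11)): buffer="hbgoqqhoqiut" (len 12), cursors c1@5 c2@9 c3@11, authorship ...11..22...
After op 4 (insert('h')): buffer="hbgoqhqhoqhiuht" (len 15), cursors c1@6 c2@11 c3@14, authorship ...111..222..3.
After op 5 (add_cursor(0)): buffer="hbgoqhqhoqhiuht" (len 15), cursors c4@0 c1@6 c2@11 c3@14, authorship ...111..222..3.
After op 6 (delete): buffer="hbgoqqhoqiut" (len 12), cursors c4@0 c1@5 c2@9 c3@11, authorship ...11..22...
After op 7 (delete): buffer="hbgoqhoit" (len 9), cursors c4@0 c1@4 c2@7 c3@8, authorship ...1..2..

Answer: hbgoqhoit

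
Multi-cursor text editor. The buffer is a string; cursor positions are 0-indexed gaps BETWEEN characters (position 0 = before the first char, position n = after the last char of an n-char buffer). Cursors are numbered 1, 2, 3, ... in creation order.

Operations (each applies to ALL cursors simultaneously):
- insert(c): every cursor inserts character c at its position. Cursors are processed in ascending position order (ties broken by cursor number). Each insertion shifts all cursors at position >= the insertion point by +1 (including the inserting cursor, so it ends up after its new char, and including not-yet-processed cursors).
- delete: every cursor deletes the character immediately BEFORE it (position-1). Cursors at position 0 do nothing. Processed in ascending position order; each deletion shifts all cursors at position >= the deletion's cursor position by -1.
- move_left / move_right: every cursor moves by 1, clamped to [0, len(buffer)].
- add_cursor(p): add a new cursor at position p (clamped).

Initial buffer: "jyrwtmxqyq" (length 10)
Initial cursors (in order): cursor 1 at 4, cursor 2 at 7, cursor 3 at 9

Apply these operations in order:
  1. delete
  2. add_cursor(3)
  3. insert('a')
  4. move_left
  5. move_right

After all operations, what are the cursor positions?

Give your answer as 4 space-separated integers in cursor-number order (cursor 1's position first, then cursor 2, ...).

Answer: 5 8 10 5

Derivation:
After op 1 (delete): buffer="jyrtmqq" (len 7), cursors c1@3 c2@5 c3@6, authorship .......
After op 2 (add_cursor(3)): buffer="jyrtmqq" (len 7), cursors c1@3 c4@3 c2@5 c3@6, authorship .......
After op 3 (insert('a')): buffer="jyraatmaqaq" (len 11), cursors c1@5 c4@5 c2@8 c3@10, authorship ...14..2.3.
After op 4 (move_left): buffer="jyraatmaqaq" (len 11), cursors c1@4 c4@4 c2@7 c3@9, authorship ...14..2.3.
After op 5 (move_right): buffer="jyraatmaqaq" (len 11), cursors c1@5 c4@5 c2@8 c3@10, authorship ...14..2.3.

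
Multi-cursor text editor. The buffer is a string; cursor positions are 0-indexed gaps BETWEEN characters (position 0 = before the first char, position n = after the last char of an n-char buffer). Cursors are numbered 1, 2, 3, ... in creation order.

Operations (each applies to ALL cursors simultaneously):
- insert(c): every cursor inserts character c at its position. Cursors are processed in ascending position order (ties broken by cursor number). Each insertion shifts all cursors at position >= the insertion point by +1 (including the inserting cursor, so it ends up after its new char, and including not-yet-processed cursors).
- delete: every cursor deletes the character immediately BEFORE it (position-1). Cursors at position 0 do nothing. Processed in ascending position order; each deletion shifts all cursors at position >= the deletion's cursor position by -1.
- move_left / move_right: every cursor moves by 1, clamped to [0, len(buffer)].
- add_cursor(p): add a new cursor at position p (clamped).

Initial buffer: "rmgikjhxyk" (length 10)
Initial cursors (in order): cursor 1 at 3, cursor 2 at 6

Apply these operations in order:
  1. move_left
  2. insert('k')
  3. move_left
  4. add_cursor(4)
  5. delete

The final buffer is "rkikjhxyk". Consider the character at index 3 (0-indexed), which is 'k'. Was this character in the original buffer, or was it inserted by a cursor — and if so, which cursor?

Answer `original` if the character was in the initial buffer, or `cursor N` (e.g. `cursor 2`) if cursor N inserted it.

Answer: cursor 2

Derivation:
After op 1 (move_left): buffer="rmgikjhxyk" (len 10), cursors c1@2 c2@5, authorship ..........
After op 2 (insert('k')): buffer="rmkgikkjhxyk" (len 12), cursors c1@3 c2@7, authorship ..1...2.....
After op 3 (move_left): buffer="rmkgikkjhxyk" (len 12), cursors c1@2 c2@6, authorship ..1...2.....
After op 4 (add_cursor(4)): buffer="rmkgikkjhxyk" (len 12), cursors c1@2 c3@4 c2@6, authorship ..1...2.....
After op 5 (delete): buffer="rkikjhxyk" (len 9), cursors c1@1 c3@2 c2@3, authorship .1.2.....
Authorship (.=original, N=cursor N): . 1 . 2 . . . . .
Index 3: author = 2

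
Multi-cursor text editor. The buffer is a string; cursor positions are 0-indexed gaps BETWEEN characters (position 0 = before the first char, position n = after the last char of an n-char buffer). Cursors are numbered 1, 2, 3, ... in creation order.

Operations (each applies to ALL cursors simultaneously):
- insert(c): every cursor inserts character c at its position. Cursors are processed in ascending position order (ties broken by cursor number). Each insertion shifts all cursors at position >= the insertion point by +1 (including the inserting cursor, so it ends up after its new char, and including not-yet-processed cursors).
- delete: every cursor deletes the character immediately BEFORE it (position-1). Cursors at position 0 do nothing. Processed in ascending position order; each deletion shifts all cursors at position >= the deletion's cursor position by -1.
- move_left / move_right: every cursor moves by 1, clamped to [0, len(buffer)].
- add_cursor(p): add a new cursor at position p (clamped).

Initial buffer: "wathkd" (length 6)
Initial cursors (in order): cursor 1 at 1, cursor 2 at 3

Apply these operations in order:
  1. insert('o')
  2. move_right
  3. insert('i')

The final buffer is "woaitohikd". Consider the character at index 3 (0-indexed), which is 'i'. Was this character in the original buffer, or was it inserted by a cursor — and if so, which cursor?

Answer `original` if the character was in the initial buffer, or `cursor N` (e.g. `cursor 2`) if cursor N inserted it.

After op 1 (insert('o')): buffer="woatohkd" (len 8), cursors c1@2 c2@5, authorship .1..2...
After op 2 (move_right): buffer="woatohkd" (len 8), cursors c1@3 c2@6, authorship .1..2...
After op 3 (insert('i')): buffer="woaitohikd" (len 10), cursors c1@4 c2@8, authorship .1.1.2.2..
Authorship (.=original, N=cursor N): . 1 . 1 . 2 . 2 . .
Index 3: author = 1

Answer: cursor 1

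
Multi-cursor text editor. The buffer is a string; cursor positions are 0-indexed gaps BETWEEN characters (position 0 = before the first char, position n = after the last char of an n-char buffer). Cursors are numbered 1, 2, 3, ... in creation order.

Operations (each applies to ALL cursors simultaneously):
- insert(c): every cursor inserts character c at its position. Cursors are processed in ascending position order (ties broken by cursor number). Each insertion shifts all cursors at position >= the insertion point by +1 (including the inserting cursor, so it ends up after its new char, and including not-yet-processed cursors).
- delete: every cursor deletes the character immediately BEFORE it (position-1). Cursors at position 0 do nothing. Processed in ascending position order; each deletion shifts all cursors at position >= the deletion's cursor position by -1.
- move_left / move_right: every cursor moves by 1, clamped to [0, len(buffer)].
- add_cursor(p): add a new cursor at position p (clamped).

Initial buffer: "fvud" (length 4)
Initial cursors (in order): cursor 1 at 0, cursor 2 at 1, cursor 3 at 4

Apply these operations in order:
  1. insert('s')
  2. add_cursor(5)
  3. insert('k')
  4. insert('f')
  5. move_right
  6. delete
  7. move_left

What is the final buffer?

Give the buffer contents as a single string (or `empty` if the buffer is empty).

After op 1 (insert('s')): buffer="sfsvuds" (len 7), cursors c1@1 c2@3 c3@7, authorship 1.2...3
After op 2 (add_cursor(5)): buffer="sfsvuds" (len 7), cursors c1@1 c2@3 c4@5 c3@7, authorship 1.2...3
After op 3 (insert('k')): buffer="skfskvukdsk" (len 11), cursors c1@2 c2@5 c4@8 c3@11, authorship 11.22..4.33
After op 4 (insert('f')): buffer="skffskfvukfdskf" (len 15), cursors c1@3 c2@7 c4@11 c3@15, authorship 111.222..44.333
After op 5 (move_right): buffer="skffskfvukfdskf" (len 15), cursors c1@4 c2@8 c4@12 c3@15, authorship 111.222..44.333
After op 6 (delete): buffer="skfskfukfsk" (len 11), cursors c1@3 c2@6 c4@9 c3@11, authorship 111222.4433
After op 7 (move_left): buffer="skfskfukfsk" (len 11), cursors c1@2 c2@5 c4@8 c3@10, authorship 111222.4433

Answer: skfskfukfsk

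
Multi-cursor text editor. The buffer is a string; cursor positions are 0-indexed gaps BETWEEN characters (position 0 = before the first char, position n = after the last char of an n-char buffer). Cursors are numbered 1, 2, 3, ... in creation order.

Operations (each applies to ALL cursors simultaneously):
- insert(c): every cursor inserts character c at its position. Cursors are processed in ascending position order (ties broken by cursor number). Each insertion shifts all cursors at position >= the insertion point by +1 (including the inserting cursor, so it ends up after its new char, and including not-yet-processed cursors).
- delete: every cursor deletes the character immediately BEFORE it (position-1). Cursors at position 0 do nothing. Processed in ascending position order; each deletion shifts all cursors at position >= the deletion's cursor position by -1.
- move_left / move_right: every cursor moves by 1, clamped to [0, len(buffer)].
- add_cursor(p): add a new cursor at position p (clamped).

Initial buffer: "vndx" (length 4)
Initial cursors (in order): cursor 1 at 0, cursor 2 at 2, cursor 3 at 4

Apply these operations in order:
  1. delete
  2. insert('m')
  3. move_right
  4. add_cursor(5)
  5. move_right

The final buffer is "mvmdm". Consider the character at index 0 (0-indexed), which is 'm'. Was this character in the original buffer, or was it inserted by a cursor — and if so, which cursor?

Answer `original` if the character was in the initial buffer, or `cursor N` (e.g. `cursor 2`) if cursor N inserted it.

Answer: cursor 1

Derivation:
After op 1 (delete): buffer="vd" (len 2), cursors c1@0 c2@1 c3@2, authorship ..
After op 2 (insert('m')): buffer="mvmdm" (len 5), cursors c1@1 c2@3 c3@5, authorship 1.2.3
After op 3 (move_right): buffer="mvmdm" (len 5), cursors c1@2 c2@4 c3@5, authorship 1.2.3
After op 4 (add_cursor(5)): buffer="mvmdm" (len 5), cursors c1@2 c2@4 c3@5 c4@5, authorship 1.2.3
After op 5 (move_right): buffer="mvmdm" (len 5), cursors c1@3 c2@5 c3@5 c4@5, authorship 1.2.3
Authorship (.=original, N=cursor N): 1 . 2 . 3
Index 0: author = 1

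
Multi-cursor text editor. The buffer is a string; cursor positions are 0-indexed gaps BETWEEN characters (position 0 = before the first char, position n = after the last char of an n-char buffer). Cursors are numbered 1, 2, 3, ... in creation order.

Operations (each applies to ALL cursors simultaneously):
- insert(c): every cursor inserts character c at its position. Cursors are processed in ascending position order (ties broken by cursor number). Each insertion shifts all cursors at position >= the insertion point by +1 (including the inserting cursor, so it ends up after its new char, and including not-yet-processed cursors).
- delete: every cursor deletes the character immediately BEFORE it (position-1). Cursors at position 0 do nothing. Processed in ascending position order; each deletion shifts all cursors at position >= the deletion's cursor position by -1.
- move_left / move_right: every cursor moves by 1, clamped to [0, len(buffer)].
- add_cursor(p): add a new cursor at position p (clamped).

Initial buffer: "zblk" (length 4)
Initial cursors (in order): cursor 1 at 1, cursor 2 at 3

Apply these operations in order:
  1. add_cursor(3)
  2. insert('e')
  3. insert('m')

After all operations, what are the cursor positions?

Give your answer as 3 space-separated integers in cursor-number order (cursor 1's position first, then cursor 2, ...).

After op 1 (add_cursor(3)): buffer="zblk" (len 4), cursors c1@1 c2@3 c3@3, authorship ....
After op 2 (insert('e')): buffer="zebleek" (len 7), cursors c1@2 c2@6 c3@6, authorship .1..23.
After op 3 (insert('m')): buffer="zembleemmk" (len 10), cursors c1@3 c2@9 c3@9, authorship .11..2323.

Answer: 3 9 9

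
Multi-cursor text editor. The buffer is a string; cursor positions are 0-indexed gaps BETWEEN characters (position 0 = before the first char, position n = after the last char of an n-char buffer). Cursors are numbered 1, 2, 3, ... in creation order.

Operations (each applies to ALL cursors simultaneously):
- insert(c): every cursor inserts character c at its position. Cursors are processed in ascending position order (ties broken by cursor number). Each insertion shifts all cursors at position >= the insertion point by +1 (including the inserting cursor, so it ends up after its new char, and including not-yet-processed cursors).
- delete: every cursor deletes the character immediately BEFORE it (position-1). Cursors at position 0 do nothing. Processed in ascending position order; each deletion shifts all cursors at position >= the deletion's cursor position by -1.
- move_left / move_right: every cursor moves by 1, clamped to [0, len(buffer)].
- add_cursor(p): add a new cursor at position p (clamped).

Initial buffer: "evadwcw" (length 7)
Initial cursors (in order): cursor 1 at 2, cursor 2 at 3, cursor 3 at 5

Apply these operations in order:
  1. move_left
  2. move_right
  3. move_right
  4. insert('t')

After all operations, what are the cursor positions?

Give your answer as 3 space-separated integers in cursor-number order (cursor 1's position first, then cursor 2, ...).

After op 1 (move_left): buffer="evadwcw" (len 7), cursors c1@1 c2@2 c3@4, authorship .......
After op 2 (move_right): buffer="evadwcw" (len 7), cursors c1@2 c2@3 c3@5, authorship .......
After op 3 (move_right): buffer="evadwcw" (len 7), cursors c1@3 c2@4 c3@6, authorship .......
After op 4 (insert('t')): buffer="evatdtwctw" (len 10), cursors c1@4 c2@6 c3@9, authorship ...1.2..3.

Answer: 4 6 9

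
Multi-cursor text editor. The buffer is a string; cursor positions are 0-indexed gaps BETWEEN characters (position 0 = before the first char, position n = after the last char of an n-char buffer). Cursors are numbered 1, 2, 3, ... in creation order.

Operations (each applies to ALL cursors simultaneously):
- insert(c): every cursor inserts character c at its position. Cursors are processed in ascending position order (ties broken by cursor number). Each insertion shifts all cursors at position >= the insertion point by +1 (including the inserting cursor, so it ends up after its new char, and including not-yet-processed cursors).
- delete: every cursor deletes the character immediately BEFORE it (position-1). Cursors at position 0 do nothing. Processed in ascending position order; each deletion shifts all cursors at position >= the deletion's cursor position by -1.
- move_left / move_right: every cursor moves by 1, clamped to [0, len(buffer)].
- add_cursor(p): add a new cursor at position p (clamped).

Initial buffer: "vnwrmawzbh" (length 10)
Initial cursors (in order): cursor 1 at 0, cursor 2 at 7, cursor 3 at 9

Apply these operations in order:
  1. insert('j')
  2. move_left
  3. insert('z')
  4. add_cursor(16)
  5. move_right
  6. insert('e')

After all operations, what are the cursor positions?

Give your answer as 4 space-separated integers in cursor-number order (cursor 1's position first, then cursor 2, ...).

Answer: 3 13 18 20

Derivation:
After op 1 (insert('j')): buffer="jvnwrmawjzbjh" (len 13), cursors c1@1 c2@9 c3@12, authorship 1.......2..3.
After op 2 (move_left): buffer="jvnwrmawjzbjh" (len 13), cursors c1@0 c2@8 c3@11, authorship 1.......2..3.
After op 3 (insert('z')): buffer="zjvnwrmawzjzbzjh" (len 16), cursors c1@1 c2@10 c3@14, authorship 11.......22..33.
After op 4 (add_cursor(16)): buffer="zjvnwrmawzjzbzjh" (len 16), cursors c1@1 c2@10 c3@14 c4@16, authorship 11.......22..33.
After op 5 (move_right): buffer="zjvnwrmawzjzbzjh" (len 16), cursors c1@2 c2@11 c3@15 c4@16, authorship 11.......22..33.
After op 6 (insert('e')): buffer="zjevnwrmawzjezbzjehe" (len 20), cursors c1@3 c2@13 c3@18 c4@20, authorship 111.......222..333.4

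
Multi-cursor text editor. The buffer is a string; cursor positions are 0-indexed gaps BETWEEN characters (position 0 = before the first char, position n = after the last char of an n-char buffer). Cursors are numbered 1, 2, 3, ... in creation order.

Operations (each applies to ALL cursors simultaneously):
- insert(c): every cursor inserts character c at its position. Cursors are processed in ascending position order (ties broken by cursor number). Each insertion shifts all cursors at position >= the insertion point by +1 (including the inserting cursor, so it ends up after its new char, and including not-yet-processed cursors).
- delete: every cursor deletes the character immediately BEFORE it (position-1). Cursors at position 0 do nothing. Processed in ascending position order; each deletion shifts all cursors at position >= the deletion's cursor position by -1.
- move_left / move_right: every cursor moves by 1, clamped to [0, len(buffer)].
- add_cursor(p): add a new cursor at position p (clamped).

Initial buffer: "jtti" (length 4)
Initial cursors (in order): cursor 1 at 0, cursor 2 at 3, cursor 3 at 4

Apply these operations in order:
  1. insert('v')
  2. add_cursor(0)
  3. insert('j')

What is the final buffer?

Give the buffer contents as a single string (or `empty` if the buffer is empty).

After op 1 (insert('v')): buffer="vjttviv" (len 7), cursors c1@1 c2@5 c3@7, authorship 1...2.3
After op 2 (add_cursor(0)): buffer="vjttviv" (len 7), cursors c4@0 c1@1 c2@5 c3@7, authorship 1...2.3
After op 3 (insert('j')): buffer="jvjjttvjivj" (len 11), cursors c4@1 c1@3 c2@8 c3@11, authorship 411...22.33

Answer: jvjjttvjivj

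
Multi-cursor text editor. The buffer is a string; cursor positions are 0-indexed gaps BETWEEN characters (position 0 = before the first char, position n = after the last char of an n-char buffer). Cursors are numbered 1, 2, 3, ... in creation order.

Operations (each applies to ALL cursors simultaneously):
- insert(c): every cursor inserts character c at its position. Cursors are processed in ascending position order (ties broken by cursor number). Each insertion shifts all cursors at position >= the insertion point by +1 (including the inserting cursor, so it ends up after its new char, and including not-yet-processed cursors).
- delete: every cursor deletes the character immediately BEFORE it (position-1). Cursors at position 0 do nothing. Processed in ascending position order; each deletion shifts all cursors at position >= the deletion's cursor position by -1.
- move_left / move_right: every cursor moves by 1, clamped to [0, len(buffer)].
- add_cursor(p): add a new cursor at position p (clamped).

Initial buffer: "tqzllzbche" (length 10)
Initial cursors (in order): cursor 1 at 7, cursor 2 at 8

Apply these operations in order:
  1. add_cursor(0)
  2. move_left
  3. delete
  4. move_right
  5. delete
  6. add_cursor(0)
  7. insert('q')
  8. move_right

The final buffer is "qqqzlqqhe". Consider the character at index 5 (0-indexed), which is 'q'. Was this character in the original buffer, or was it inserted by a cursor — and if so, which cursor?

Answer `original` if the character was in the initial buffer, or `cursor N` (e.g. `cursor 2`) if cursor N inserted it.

Answer: cursor 1

Derivation:
After op 1 (add_cursor(0)): buffer="tqzllzbche" (len 10), cursors c3@0 c1@7 c2@8, authorship ..........
After op 2 (move_left): buffer="tqzllzbche" (len 10), cursors c3@0 c1@6 c2@7, authorship ..........
After op 3 (delete): buffer="tqzllche" (len 8), cursors c3@0 c1@5 c2@5, authorship ........
After op 4 (move_right): buffer="tqzllche" (len 8), cursors c3@1 c1@6 c2@6, authorship ........
After op 5 (delete): buffer="qzlhe" (len 5), cursors c3@0 c1@3 c2@3, authorship .....
After op 6 (add_cursor(0)): buffer="qzlhe" (len 5), cursors c3@0 c4@0 c1@3 c2@3, authorship .....
After op 7 (insert('q')): buffer="qqqzlqqhe" (len 9), cursors c3@2 c4@2 c1@7 c2@7, authorship 34...12..
After op 8 (move_right): buffer="qqqzlqqhe" (len 9), cursors c3@3 c4@3 c1@8 c2@8, authorship 34...12..
Authorship (.=original, N=cursor N): 3 4 . . . 1 2 . .
Index 5: author = 1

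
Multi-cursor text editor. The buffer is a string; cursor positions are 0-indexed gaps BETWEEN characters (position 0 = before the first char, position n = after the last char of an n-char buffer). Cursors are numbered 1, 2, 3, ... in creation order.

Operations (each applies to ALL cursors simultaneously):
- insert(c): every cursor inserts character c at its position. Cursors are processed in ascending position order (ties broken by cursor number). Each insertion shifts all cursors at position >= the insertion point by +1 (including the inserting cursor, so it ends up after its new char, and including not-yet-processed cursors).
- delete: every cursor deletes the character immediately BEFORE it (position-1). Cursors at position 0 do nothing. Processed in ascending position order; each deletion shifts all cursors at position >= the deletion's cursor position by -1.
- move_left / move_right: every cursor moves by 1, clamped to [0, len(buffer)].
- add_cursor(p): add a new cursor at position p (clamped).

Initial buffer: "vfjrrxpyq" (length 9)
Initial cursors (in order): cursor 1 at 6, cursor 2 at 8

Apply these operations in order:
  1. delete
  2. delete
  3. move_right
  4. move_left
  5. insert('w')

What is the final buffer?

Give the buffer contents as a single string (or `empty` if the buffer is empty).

After op 1 (delete): buffer="vfjrrpq" (len 7), cursors c1@5 c2@6, authorship .......
After op 2 (delete): buffer="vfjrq" (len 5), cursors c1@4 c2@4, authorship .....
After op 3 (move_right): buffer="vfjrq" (len 5), cursors c1@5 c2@5, authorship .....
After op 4 (move_left): buffer="vfjrq" (len 5), cursors c1@4 c2@4, authorship .....
After op 5 (insert('w')): buffer="vfjrwwq" (len 7), cursors c1@6 c2@6, authorship ....12.

Answer: vfjrwwq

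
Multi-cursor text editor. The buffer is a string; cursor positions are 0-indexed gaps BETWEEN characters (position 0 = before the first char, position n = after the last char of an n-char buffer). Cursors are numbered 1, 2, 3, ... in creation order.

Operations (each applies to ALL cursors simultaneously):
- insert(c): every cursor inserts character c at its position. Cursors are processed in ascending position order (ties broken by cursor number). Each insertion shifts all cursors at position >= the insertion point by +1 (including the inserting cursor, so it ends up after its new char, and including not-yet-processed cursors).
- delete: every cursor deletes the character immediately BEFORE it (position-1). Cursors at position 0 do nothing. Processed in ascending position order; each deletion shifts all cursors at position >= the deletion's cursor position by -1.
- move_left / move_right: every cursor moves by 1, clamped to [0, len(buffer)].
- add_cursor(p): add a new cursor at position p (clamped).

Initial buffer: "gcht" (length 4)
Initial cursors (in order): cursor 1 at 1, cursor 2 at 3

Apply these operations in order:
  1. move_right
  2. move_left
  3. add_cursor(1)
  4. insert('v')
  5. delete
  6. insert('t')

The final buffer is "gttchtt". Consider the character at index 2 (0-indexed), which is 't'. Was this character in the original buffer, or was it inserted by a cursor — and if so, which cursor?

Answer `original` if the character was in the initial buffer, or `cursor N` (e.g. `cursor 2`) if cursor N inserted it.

After op 1 (move_right): buffer="gcht" (len 4), cursors c1@2 c2@4, authorship ....
After op 2 (move_left): buffer="gcht" (len 4), cursors c1@1 c2@3, authorship ....
After op 3 (add_cursor(1)): buffer="gcht" (len 4), cursors c1@1 c3@1 c2@3, authorship ....
After op 4 (insert('v')): buffer="gvvchvt" (len 7), cursors c1@3 c3@3 c2@6, authorship .13..2.
After op 5 (delete): buffer="gcht" (len 4), cursors c1@1 c3@1 c2@3, authorship ....
After op 6 (insert('t')): buffer="gttchtt" (len 7), cursors c1@3 c3@3 c2@6, authorship .13..2.
Authorship (.=original, N=cursor N): . 1 3 . . 2 .
Index 2: author = 3

Answer: cursor 3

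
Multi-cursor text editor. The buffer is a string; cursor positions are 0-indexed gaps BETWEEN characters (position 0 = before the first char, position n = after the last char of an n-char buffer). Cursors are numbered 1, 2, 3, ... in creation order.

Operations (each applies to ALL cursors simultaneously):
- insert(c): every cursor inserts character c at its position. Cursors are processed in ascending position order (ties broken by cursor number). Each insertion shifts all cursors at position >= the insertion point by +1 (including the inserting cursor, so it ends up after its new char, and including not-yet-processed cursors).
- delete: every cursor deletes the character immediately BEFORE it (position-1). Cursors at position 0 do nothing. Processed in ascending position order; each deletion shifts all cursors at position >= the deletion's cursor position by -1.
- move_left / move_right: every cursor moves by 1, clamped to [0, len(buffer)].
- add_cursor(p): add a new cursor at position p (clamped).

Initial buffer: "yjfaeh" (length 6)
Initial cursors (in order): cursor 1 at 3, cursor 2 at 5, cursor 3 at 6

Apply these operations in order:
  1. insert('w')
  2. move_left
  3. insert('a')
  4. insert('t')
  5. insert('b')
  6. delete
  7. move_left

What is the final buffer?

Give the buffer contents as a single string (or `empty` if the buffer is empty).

After op 1 (insert('w')): buffer="yjfwaewhw" (len 9), cursors c1@4 c2@7 c3@9, authorship ...1..2.3
After op 2 (move_left): buffer="yjfwaewhw" (len 9), cursors c1@3 c2@6 c3@8, authorship ...1..2.3
After op 3 (insert('a')): buffer="yjfawaeawhaw" (len 12), cursors c1@4 c2@8 c3@11, authorship ...11..22.33
After op 4 (insert('t')): buffer="yjfatwaeatwhatw" (len 15), cursors c1@5 c2@10 c3@14, authorship ...111..222.333
After op 5 (insert('b')): buffer="yjfatbwaeatbwhatbw" (len 18), cursors c1@6 c2@12 c3@17, authorship ...1111..2222.3333
After op 6 (delete): buffer="yjfatwaeatwhatw" (len 15), cursors c1@5 c2@10 c3@14, authorship ...111..222.333
After op 7 (move_left): buffer="yjfatwaeatwhatw" (len 15), cursors c1@4 c2@9 c3@13, authorship ...111..222.333

Answer: yjfatwaeatwhatw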